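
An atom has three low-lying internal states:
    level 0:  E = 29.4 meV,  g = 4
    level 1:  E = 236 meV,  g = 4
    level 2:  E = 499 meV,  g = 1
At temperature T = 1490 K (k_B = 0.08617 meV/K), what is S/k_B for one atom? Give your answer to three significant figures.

1.86

k_BT = 0.08617 × 1490 K = 128.39 meV.
Eᵢ/kT = 0.22899, 1.8381, 3.8866.
Z = Σ gᵢe^(−Eᵢ/kT) = 4·e^(−0.22899) + 4·e^(−1.8381) + 1·e^(−3.8866) = 3.1813 + 0.63648 + 0.020515 = 3.8383.
⟨E⟩ = Σ EᵢPᵢ = 66.169 meV.
S/k_B = ln Z + ⟨E⟩/kT = ln(3.8383) + 66.169/128.39 = 1.3450 + 0.51538 = 1.86.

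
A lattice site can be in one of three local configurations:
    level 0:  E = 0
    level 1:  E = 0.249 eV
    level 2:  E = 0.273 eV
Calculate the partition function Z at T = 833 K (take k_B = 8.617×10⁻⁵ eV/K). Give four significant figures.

Z = 1.053

k_BT = 8.617×10⁻⁵ × 833 K = 0.0717796 eV.
Eᵢ/kT = 0, 3.46895, 3.80331.
Z = Σ e^(−Eᵢ/kT) = e^(−0) + e^(−3.46895) + e^(−3.80331) = 1.00000 + 0.0311497 + 0.0222968 = 1.05345.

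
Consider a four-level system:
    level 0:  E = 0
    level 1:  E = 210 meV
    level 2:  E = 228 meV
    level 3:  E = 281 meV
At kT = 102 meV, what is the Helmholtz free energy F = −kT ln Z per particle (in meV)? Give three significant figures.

-26.6 meV

Eᵢ/kT = 0, 2.0588, 2.2353, 2.7549.
Z = Σ e^(−Eᵢ/kT) = e^(−0) + e^(−2.0588) + e^(−2.2353) + e^(−2.7549) = 1.0000 + 0.12761 + 0.10696 + 0.063615 = 1.2982.
F = −kT ln Z = −102 × ln(1.2982) = −102 × 0.26098 = -26.6 meV.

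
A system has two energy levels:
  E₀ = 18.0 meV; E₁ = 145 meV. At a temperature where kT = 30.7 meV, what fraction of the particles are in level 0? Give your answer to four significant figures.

Eᵢ/kT = 0.586319, 4.72313.
Z = Σ e^(−Eᵢ/kT) = e^(−0.586319) + e^(−4.72313) = 0.556372 + 0.00888732 = 0.565259.
P₀ = e^(−E₀/kT) / Z = 0.556372/0.565259 = 0.9843.

0.9843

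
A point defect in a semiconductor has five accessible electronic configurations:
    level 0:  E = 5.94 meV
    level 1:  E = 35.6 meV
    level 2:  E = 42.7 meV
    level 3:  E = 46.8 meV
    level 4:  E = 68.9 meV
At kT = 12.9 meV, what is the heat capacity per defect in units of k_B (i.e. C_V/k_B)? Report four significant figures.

1.108

Eᵢ/kT = 0.460465, 2.75969, 3.31008, 3.62791, 5.34109.
Z = Σ e^(−Eᵢ/kT) = e^(−0.460465) + e^(−2.75969) + e^(−3.31008) + e^(−3.62791) + e^(−5.34109) = 0.630990 + 0.0633114 + 0.0365133 + 0.0265717 + 0.00479065 = 0.762177.
⟨E⟩ = 11.9850 meV, ⟨E²⟩ = 328.030 meV².
C_V/k_B = (⟨E²⟩ − ⟨E⟩²)/(kT)² = (328.030 − 143.640)/166.410 = 1.108.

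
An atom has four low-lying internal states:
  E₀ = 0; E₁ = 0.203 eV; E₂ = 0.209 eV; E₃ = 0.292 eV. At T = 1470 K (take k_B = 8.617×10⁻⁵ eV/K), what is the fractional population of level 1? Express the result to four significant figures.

k_BT = 8.617×10⁻⁵ × 1470 K = 0.126670 eV.
Eᵢ/kT = 0, 1.60259, 1.64996, 2.30520.
Z = Σ e^(−Eᵢ/kT) = e^(−0) + e^(−1.60259) + e^(−1.64996) + e^(−2.30520) = 1.00000 + 0.201374 + 0.192058 + 0.0997389 = 1.49317.
P₁ = e^(−E₁/kT) / Z = 0.201374/1.49317 = 0.1349.

0.1349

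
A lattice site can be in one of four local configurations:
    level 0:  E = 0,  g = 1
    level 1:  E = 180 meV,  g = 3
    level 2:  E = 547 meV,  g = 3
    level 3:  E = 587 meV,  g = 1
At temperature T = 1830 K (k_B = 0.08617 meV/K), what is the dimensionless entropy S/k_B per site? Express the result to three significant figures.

k_BT = 0.08617 × 1830 K = 157.69 meV.
Eᵢ/kT = 0, 1.1415, 3.4688, 3.7225.
Z = Σ gᵢe^(−Eᵢ/kT) = 1·e^(−0) + 3·e^(−1.1415) + 3·e^(−3.4688) + 1·e^(−3.7225) = 1.0000 + 0.95802 + 0.093463 + 0.024173 = 2.0757.
⟨E⟩ = Σ EᵢPᵢ = 114.54 meV.
S/k_B = ln Z + ⟨E⟩/kT = ln(2.0757) + 114.54/157.69 = 0.73030 + 0.72636 = 1.46.

1.46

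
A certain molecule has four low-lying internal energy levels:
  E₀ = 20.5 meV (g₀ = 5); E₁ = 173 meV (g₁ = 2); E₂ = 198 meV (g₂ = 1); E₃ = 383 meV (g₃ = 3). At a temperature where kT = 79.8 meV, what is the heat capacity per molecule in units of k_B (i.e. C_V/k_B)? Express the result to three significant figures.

0.388

Eᵢ/kT = 0.25689, 2.1679, 2.4812, 4.7995.
Z = Σ gᵢe^(−Eᵢ/kT) = 5·e^(−0.25689) + 2·e^(−2.1679) + 1·e^(−2.4812) + 3·e^(−4.7995) = 3.8673 + 0.22884 + 0.083643 + 0.024702 = 4.2045.
⟨E⟩ = 34.461 meV, ⟨E²⟩ = 3657.2 meV².
C_V/k_B = (⟨E²⟩ − ⟨E⟩²)/(kT)² = (3657.2 − 1187.6)/6368.0 = 0.388.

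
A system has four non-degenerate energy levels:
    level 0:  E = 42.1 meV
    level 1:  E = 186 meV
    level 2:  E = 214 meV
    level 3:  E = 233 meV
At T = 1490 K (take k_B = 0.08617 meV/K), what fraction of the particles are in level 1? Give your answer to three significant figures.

k_BT = 0.08617 × 1490 K = 128.39 meV.
Eᵢ/kT = 0.32791, 1.4487, 1.6668, 1.8148.
Z = Σ e^(−Eᵢ/kT) = e^(−0.32791) + e^(−1.4487) + e^(−1.6668) + e^(−1.8148) = 0.72043 + 0.23488 + 0.18885 + 0.16287 = 1.3070.
P₁ = e^(−E₁/kT) / Z = 0.23488/1.3070 = 0.180.

0.180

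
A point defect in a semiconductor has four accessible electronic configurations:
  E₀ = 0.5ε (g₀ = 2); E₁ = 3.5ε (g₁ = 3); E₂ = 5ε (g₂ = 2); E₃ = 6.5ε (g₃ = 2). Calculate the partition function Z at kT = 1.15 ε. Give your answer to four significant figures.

Z = 1.471

Eᵢ/kT = 0.434783, 3.04348, 4.34783, 5.65217.
Z = Σ gᵢe^(−Eᵢ/kT) = 2·e^(−0.434783) + 3·e^(−3.04348) + 2·e^(−4.34783) + 2·e^(−5.65217) = 1.29481 + 0.143006 + 0.0258697 + 0.00701978 = 1.47071.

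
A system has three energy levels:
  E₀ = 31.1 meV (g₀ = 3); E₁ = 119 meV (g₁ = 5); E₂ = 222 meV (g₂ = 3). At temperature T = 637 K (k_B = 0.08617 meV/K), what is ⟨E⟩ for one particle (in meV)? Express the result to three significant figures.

k_BT = 0.08617 × 637 K = 54.890 meV.
Eᵢ/kT = 0.56659, 2.1680, 4.0445.
Z = Σ gᵢe^(−Eᵢ/kT) = 3·e^(−0.56659) + 5·e^(−2.1680) + 3·e^(−4.0445) = 1.7024 + 0.57203 + 0.052555 = 2.3270.
⟨E⟩ = Σ Eᵢ gᵢe^(−Eᵢ/kT) / Z = (31.1·1.7024 + 119·0.57203 + 222·0.052555) / 2.3270 = 57.0 meV.

57.0 meV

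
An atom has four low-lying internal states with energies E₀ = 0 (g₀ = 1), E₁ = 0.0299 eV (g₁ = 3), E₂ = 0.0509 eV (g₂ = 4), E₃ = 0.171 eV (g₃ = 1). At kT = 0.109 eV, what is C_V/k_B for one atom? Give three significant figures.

0.0799

Eᵢ/kT = 0, 0.27431, 0.46697, 1.5688.
Z = Σ gᵢe^(−Eᵢ/kT) = 1·e^(−0) + 3·e^(−0.27431) + 4·e^(−0.46697) + 1·e^(−1.5688) = 1.0000 + 2.2803 + 2.5076 + 0.20829 = 5.9962.
⟨E⟩ = 0.038597 eV, ⟨E²⟩ = 0.0024392 eV².
C_V/k_B = (⟨E²⟩ − ⟨E⟩²)/(kT)² = (0.0024392 − 0.0014897)/0.011881 = 0.0799.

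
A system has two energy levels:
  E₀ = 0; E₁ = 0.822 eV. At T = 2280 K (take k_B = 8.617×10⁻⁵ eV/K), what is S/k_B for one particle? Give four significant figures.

0.07793

k_BT = 8.617×10⁻⁵ × 2280 K = 0.196468 eV.
Eᵢ/kT = 0, 4.18389.
Z = Σ e^(−Eᵢ/kT) = e^(−0) + e^(−4.18389) = 1.00000 + 0.0152391 = 1.01524.
⟨E⟩ = Σ EᵢPᵢ = 0.0123385 eV.
S/k_B = ln Z + ⟨E⟩/kT = ln(1.01524) + 0.0123385/0.196468 = 0.0151250 + 0.0628016 = 0.07793.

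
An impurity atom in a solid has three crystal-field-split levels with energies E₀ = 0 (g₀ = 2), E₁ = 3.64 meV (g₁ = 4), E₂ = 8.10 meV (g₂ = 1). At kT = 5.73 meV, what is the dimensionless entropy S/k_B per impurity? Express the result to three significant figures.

1.86

Eᵢ/kT = 0, 0.63525, 1.4136.
Z = Σ gᵢe^(−Eᵢ/kT) = 2·e^(−0) + 4·e^(−0.63525) + 1·e^(−1.4136) = 2.0000 + 2.1192 + 0.24327 = 4.3625.
⟨E⟩ = Σ EᵢPᵢ = 2.2199 meV.
S/k_B = ln Z + ⟨E⟩/kT = ln(4.3625) + 2.2199/5.73 = 1.4730 + 0.38742 = 1.86.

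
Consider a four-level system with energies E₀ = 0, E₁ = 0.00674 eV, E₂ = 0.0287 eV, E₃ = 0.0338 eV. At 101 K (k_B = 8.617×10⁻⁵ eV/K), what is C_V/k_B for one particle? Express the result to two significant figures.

k_BT = 8.617×10⁻⁵ × 101 K = 0.008703 eV.
Eᵢ/kT = 0, 0.7744, 3.298, 3.884.
Z = Σ e^(−Eᵢ/kT) = e^(−0) + e^(−0.7744) + e^(−3.298) + e^(−3.884) = 1.000 + 0.4610 + 0.03696 + 0.02057 = 1.519.
⟨E⟩ = 0.003202 eV, ⟨E²⟩ = 0.00004930 eV².
C_V/k_B = (⟨E²⟩ − ⟨E⟩²)/(kT)² = (0.00004930 − 0.00001025)/0.00007574 = 0.52.

0.52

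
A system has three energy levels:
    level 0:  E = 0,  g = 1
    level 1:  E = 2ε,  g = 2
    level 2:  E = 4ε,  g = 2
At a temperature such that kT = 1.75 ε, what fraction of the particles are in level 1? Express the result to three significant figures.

Eᵢ/kT = 0, 1.1429, 2.2857.
Z = Σ gᵢe^(−Eᵢ/kT) = 1·e^(−0) + 2·e^(−1.1429) + 2·e^(−2.2857) = 1.0000 + 0.63779 + 0.20341 = 1.8412.
P₁ = g₁ e^(−E₁/kT) / Z = 0.63779/1.8412 = 0.346.

0.346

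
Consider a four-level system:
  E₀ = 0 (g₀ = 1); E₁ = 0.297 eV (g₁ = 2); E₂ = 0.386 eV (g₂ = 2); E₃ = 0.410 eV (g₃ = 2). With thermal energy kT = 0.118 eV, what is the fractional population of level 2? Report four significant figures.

Eᵢ/kT = 0, 2.51695, 3.27119, 3.47458.
Z = Σ gᵢe^(−Eᵢ/kT) = 1·e^(−0) + 2·e^(−2.51695) + 2·e^(−3.27119) + 2·e^(−3.47458) = 1.00000 + 0.161411 + 0.0759225 + 0.0619497 = 1.29928.
P₂ = g₂ e^(−E₂/kT) / Z = 0.0759225/1.29928 = 0.05843.

0.05843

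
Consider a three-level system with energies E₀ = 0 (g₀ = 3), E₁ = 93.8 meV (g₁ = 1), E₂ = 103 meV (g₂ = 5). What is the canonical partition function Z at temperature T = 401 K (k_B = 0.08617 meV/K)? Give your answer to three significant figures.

Z = 3.32

k_BT = 0.08617 × 401 K = 34.554 meV.
Eᵢ/kT = 0, 2.7146, 2.9808.
Z = Σ gᵢe^(−Eᵢ/kT) = 3·e^(−0) + 1·e^(−2.7146) + 5·e^(−2.9808) = 3.0000 + 0.066231 + 0.25376 = 3.3200.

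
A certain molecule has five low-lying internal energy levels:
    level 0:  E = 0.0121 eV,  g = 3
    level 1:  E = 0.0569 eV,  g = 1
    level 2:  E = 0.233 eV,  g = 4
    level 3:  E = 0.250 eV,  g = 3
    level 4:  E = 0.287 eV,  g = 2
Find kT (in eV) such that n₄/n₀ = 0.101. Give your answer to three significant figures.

n₄/n₀ = (g₄/g₀) exp[−(E₄−E₀)/kT] = 0.101.
⇒ (E₄−E₀)/kT = ln((2/3)/0.101) = ln(6.6007) = 1.8872.
kT = 0.2749 eV / 1.8872 = 0.146 eV.

0.146 eV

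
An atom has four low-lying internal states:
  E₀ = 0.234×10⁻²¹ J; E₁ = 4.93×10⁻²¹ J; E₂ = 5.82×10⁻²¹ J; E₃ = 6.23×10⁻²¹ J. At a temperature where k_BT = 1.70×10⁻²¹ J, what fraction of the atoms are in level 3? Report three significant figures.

0.0260

Eᵢ/kT = 0.13765, 2.9000, 3.4235, 3.6647.
Z = Σ e^(−Eᵢ/kT) = e^(−0.13765) + e^(−2.9000) + e^(−3.4235) + e^(−3.6647) = 0.87140 + 0.055023 + 0.032598 + 0.025612 = 0.98463.
P₃ = e^(−E₃/kT) / Z = 0.025612/0.98463 = 0.0260.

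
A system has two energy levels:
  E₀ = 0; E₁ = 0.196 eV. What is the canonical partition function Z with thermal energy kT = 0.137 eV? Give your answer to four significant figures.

Z = 1.239

Eᵢ/kT = 0, 1.43066.
Z = Σ e^(−Eᵢ/kT) = e^(−0) + e^(−1.43066) = 1.00000 + 0.239151 = 1.23915.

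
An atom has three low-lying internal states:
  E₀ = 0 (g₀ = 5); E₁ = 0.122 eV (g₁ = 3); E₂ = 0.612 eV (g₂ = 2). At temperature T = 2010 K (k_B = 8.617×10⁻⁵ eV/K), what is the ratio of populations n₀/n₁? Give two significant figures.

k_BT = 8.617×10⁻⁵ × 2010 K = 0.1732 eV.
n₀/n₁ = (g₀/g₁) exp[−(E₀−E₁)/kT] = (5/3) × exp(−(-0.122 eV)/(0.1732 eV)) = (5/3) × exp(0.7044) = 3.4.

3.4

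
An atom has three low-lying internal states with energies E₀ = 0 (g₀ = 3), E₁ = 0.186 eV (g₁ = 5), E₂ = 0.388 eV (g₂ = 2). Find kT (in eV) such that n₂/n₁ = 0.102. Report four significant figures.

0.1478 eV

n₂/n₁ = (g₂/g₁) exp[−(E₂−E₁)/kT] = 0.102.
⇒ (E₂−E₁)/kT = ln((2/5)/0.102) = ln(3.92157) = 1.36649.
kT = 0.202 eV / 1.36649 = 0.1478 eV.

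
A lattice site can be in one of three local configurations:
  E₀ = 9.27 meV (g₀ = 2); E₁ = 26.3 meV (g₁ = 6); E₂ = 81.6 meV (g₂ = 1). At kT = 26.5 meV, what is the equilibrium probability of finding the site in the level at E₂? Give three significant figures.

0.0125

Eᵢ/kT = 0.34981, 0.99245, 3.0792.
Z = Σ gᵢe^(−Eᵢ/kT) = 2·e^(−0.34981) + 6·e^(−0.99245) + 1·e^(−3.0792) = 1.4096 + 2.2240 + 0.045996 = 3.6796.
P₂ = g₂ e^(−E₂/kT) / Z = 0.045996/3.6796 = 0.0125.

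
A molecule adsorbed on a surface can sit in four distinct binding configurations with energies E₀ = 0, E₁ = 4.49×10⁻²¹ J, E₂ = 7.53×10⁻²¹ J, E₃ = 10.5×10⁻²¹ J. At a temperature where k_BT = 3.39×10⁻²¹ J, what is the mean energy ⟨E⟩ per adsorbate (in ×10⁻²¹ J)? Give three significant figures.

1.75 ×10⁻²¹ J

Eᵢ/kT = 0, 1.3245, 2.2212, 3.0973.
Z = Σ e^(−Eᵢ/kT) = e^(−0) + e^(−1.3245) + e^(−2.2212) + e^(−3.0973) = 1.0000 + 0.26594 + 0.10848 + 0.045171 = 1.4196.
⟨E⟩ = Σ Eᵢ e^(−Eᵢ/kT) / Z = (0·1.0000 + 4.49·0.26594 + 7.53·0.10848 + 10.5·0.045171) / 1.4196 = 1.75 ×10⁻²¹ J.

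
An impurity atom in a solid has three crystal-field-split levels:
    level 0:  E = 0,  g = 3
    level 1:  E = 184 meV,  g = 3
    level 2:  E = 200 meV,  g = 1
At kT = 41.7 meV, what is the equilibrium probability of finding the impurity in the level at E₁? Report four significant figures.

Eᵢ/kT = 0, 4.41247, 4.79616.
Z = Σ gᵢe^(−Eᵢ/kT) = 3·e^(−0) + 3·e^(−4.41247) + 1·e^(−4.79616) = 3.00000 + 0.0363756 + 0.00826141 = 3.04464.
P₁ = g₁ e^(−E₁/kT) / Z = 0.0363756/3.04464 = 0.01195.

0.01195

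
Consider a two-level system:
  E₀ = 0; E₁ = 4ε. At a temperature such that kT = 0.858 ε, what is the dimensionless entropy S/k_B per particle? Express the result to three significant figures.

Eᵢ/kT = 0, 4.6620.
Z = Σ e^(−Eᵢ/kT) = e^(−0) + e^(−4.6620) = 1.0000 + 0.0094475 = 1.0094.
⟨E⟩ = Σ EᵢPᵢ = 0.037438 ε.
S/k_B = ln Z + ⟨E⟩/kT = ln(1.0094) + 0.037438/0.858 = 0.0093561 + 0.043634 = 0.0530.

0.0530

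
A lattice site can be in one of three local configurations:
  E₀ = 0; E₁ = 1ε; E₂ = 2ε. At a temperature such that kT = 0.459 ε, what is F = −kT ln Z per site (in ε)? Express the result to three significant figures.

Eᵢ/kT = 0, 2.1786, 4.3573.
Z = Σ e^(−Eᵢ/kT) = e^(−0) + e^(−2.1786) + e^(−4.3573) = 1.0000 + 0.11320 + 0.012813 = 1.1260.
F = −kT ln Z = −0.459 × ln(1.1260) = −0.459 × 0.11867 = -0.0545 ε.

-0.0545 ε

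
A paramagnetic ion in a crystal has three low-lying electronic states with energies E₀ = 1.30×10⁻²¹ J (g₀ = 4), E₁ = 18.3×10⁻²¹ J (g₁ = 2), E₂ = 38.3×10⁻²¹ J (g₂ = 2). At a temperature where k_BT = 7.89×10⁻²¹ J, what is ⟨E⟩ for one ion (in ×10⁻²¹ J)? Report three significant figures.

Eᵢ/kT = 0.16477, 2.3194, 4.8542.
Z = Σ gᵢe^(−Eᵢ/kT) = 4·e^(−0.16477) + 2·e^(−2.3194) + 2·e^(−4.8542) = 3.3924 + 0.19667 + 0.015591 = 3.6047.
⟨E⟩ = Σ Eᵢ gᵢe^(−Eᵢ/kT) / Z = (1.30·3.3924 + 18.3·0.19667 + 38.3·0.015591) / 3.6047 = 2.39 ×10⁻²¹ J.

2.39 ×10⁻²¹ J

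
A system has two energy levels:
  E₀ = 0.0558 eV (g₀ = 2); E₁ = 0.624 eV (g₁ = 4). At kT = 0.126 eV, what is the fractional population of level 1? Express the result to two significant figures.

0.022

Eᵢ/kT = 0.4429, 4.952.
Z = Σ gᵢe^(−Eᵢ/kT) = 2·e^(−0.4429) + 4·e^(−4.952) = 1.284 + 0.02828 = 1.312.
P₁ = g₁ e^(−E₁/kT) / Z = 0.02828/1.312 = 0.022.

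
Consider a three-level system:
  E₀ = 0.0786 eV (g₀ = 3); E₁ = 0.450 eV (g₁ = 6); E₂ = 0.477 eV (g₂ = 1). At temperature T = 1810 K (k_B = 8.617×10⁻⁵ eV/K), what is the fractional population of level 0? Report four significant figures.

0.8259

k_BT = 8.617×10⁻⁵ × 1810 K = 0.155968 eV.
Eᵢ/kT = 0.503950, 2.88521, 3.05832.
Z = Σ gᵢe^(−Eᵢ/kT) = 3·e^(−0.503950) + 6·e^(−2.88521) + 1·e^(−3.05832) = 1.81242 + 0.335058 + 0.0469665 = 2.19444.
P₀ = g₀ e^(−E₀/kT) / Z = 1.81242/2.19444 = 0.8259.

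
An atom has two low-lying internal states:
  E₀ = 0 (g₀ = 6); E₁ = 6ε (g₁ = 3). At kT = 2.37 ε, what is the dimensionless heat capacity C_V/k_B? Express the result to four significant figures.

Eᵢ/kT = 0, 2.53165.
Z = Σ gᵢe^(−Eᵢ/kT) = 6·e^(−0) + 3·e^(−2.53165) = 6.00000 + 0.238583 = 6.23858.
⟨E⟩ = 0.229459 ε, ⟨E²⟩ = 1.37675 ε².
C_V/k_B = (⟨E²⟩ − ⟨E⟩²)/(kT)² = (1.37675 − 0.0526514)/5.61690 = 0.2357.

0.2357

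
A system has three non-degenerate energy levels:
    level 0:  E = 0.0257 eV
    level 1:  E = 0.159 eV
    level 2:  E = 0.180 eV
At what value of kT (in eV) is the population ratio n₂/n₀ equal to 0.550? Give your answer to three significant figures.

0.258 eV

n₂/n₀ = exp[−(E₂−E₀)/kT] = 0.550.
⇒ (E₂−E₀)/kT = ln(1/0.550) = ln(1.8182) = 0.59785.
kT = 0.1543 eV / 0.59785 = 0.258 eV.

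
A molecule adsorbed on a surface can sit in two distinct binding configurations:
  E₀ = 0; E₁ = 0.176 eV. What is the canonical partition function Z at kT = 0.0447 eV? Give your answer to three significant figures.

Eᵢ/kT = 0, 3.9374.
Z = Σ e^(−Eᵢ/kT) = e^(−0) + e^(−3.9374) = 1.0000 + 0.019499 = 1.0195.

Z = 1.02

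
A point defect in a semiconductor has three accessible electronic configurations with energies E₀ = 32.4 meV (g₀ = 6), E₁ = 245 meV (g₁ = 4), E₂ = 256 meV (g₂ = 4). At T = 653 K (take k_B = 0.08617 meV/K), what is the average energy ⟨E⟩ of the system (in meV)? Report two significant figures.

k_BT = 0.08617 × 653 K = 56.27 meV.
Eᵢ/kT = 0.5758, 4.354, 4.549.
Z = Σ gᵢe^(−Eᵢ/kT) = 6·e^(−0.5758) + 4·e^(−4.354) + 4·e^(−4.549) = 3.374 + 0.05142 + 0.04231 = 3.468.
⟨E⟩ = Σ Eᵢ gᵢe^(−Eᵢ/kT) / Z = (32.4·3.374 + 245·0.05142 + 256·0.04231) / 3.468 = 38 meV.

38 meV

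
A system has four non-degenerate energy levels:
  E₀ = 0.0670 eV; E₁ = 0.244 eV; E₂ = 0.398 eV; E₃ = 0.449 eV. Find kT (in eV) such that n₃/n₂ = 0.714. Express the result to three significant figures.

0.151 eV

n₃/n₂ = exp[−(E₃−E₂)/kT] = 0.714.
⇒ (E₃−E₂)/kT = ln(1/0.714) = ln(1.4006) = 0.33690.
kT = 0.051 eV / 0.33690 = 0.151 eV.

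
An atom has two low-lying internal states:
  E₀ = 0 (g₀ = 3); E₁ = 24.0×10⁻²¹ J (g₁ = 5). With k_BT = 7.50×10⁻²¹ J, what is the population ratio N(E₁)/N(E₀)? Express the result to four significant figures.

n₁/n₀ = (g₁/g₀) exp[−(E₁−E₀)/kT] = (5/3) × exp(−(24.0 ×10⁻²¹ J)/(7.50 ×10⁻²¹ J)) = (5/3) × exp(-3.20000) = 0.06794.

0.06794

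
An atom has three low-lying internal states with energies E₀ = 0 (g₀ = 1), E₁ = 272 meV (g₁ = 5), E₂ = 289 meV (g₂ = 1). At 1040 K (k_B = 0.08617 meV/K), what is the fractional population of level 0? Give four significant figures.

k_BT = 0.08617 × 1040 K = 89.6168 meV.
Eᵢ/kT = 0, 3.03515, 3.22484.
Z = Σ gᵢe^(−Eᵢ/kT) = 1·e^(−0) + 5·e^(−3.03515) + 1·e^(−3.22484) = 1.00000 + 0.240337 + 0.0397621 = 1.28010.
P₀ = g₀ e^(−E₀/kT) / Z = 1.00000/1.28010 = 0.7812.

0.7812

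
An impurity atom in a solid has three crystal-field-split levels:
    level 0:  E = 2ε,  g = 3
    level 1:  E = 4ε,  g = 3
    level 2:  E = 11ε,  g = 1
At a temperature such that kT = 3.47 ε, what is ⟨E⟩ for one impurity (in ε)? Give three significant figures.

2.85 ε

Eᵢ/kT = 0.57637, 1.1527, 3.1700.
Z = Σ gᵢe^(−Eᵢ/kT) = 3·e^(−0.57637) + 3·e^(−1.1527) + 1·e^(−3.1700) = 1.6858 + 0.94735 + 0.042004 = 2.6752.
⟨E⟩ = Σ Eᵢ gᵢe^(−Eᵢ/kT) / Z = (2·1.6858 + 4·0.94735 + 11·0.042004) / 2.6752 = 2.85 ε.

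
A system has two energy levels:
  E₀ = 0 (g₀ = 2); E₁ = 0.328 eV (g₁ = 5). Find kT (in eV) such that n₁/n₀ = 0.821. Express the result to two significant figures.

0.29 eV

n₁/n₀ = (g₁/g₀) exp[−(E₁−E₀)/kT] = 0.821.
⇒ (E₁−E₀)/kT = ln((5/2)/0.821) = ln(3.045) = 1.114.
kT = 0.328 eV / 1.114 = 0.29 eV.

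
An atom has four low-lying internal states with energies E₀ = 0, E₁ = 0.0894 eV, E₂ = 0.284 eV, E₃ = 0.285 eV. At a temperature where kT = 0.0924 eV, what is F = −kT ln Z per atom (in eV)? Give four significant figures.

-0.03573 eV

Eᵢ/kT = 0, 0.967532, 3.07359, 3.08442.
Z = Σ e^(−Eᵢ/kT) = e^(−0) + e^(−0.967532) + e^(−3.07359) + e^(−3.08442) = 1.00000 + 0.380020 + 0.0462548 + 0.0457566 = 1.47203.
F = −kT ln Z = −0.0924 × ln(1.47203) = −0.0924 × 0.386642 = -0.03573 eV.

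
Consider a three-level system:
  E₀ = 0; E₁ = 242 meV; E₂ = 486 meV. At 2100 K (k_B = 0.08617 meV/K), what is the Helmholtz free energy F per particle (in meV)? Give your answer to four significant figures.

-51.70 meV

k_BT = 0.08617 × 2100 K = 180.957 meV.
Eᵢ/kT = 0, 1.33733, 2.68572.
Z = Σ e^(−Eᵢ/kT) = e^(−0) + e^(−1.33733) + e^(−2.68572) = 1.00000 + 0.262546 + 0.0681721 = 1.33072.
F = −kT ln Z = −180.957 × ln(1.33072) = −180.957 × 0.285720 = -51.70 meV.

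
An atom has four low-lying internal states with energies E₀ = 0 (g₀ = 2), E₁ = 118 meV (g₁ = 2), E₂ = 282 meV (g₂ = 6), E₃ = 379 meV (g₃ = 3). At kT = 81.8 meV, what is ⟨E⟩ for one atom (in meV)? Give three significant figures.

Eᵢ/kT = 0, 1.4425, 3.4474, 4.6333.
Z = Σ gᵢe^(−Eᵢ/kT) = 2·e^(−0) + 2·e^(−1.4425) + 6·e^(−3.4474) + 3·e^(−4.6333) = 2.0000 + 0.47267 + 0.19097 + 0.029168 = 2.6928.
⟨E⟩ = Σ Eᵢ gᵢe^(−Eᵢ/kT) / Z = (0·2.0000 + 118·0.47267 + 282·0.19097 + 379·0.029168) / 2.6928 = 44.8 meV.

44.8 meV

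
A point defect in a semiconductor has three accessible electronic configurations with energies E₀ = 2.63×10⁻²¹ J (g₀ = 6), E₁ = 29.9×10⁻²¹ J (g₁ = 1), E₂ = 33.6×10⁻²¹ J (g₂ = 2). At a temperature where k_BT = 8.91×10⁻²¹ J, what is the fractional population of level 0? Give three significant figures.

Eᵢ/kT = 0.29517, 3.3558, 3.7710.
Z = Σ gᵢe^(−Eᵢ/kT) = 6·e^(−0.29517) + 1·e^(−3.3558) + 2·e^(−3.7710) = 4.4664 + 0.034881 + 0.046058 = 4.5473.
P₀ = g₀ e^(−E₀/kT) / Z = 4.4664/4.5473 = 0.982.

0.982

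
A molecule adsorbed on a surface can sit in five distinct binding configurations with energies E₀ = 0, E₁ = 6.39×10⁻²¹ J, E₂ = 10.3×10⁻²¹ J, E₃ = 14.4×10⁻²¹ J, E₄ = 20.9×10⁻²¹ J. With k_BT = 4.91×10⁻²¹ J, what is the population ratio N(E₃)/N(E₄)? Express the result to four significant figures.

3.758

n₃/n₄ = exp[−(E₃−E₄)/kT] = exp(−(-6.5 ×10⁻²¹ J)/(4.91 ×10⁻²¹ J)) = exp(1.32383) = 3.758.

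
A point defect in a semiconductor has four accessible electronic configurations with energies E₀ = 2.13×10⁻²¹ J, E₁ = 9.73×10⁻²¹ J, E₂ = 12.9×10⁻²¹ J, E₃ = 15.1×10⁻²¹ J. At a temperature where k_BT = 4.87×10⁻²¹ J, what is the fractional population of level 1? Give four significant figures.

Eᵢ/kT = 0.437372, 1.99795, 2.64887, 3.10062.
Z = Σ e^(−Eᵢ/kT) = e^(−0.437372) + e^(−1.99795) + e^(−2.64887) + e^(−3.10062) = 0.645731 + 0.135613 + 0.0707311 + 0.0450213 = 0.897096.
P₁ = e^(−E₁/kT) / Z = 0.135613/0.897096 = 0.1512.

0.1512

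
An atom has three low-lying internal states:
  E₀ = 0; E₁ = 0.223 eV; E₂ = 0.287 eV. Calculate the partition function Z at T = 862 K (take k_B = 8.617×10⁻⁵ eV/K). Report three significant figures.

Z = 1.07

k_BT = 8.617×10⁻⁵ × 862 K = 0.074279 eV.
Eᵢ/kT = 0, 3.0022, 3.8638.
Z = Σ e^(−Eᵢ/kT) = e^(−0) + e^(−3.0022) + e^(−3.8638) = 1.0000 + 0.049678 + 0.020988 = 1.0707.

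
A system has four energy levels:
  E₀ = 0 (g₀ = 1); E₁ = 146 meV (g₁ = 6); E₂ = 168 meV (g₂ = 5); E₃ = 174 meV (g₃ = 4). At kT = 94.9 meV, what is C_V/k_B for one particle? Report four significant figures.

Eᵢ/kT = 0, 1.53846, 1.77028, 1.83351.
Z = Σ gᵢe^(−Eᵢ/kT) = 1·e^(−0) + 6·e^(−1.53846) + 5·e^(−1.77028) + 4·e^(−1.83351) = 1.00000 + 1.28827 + 0.851427 + 0.639406 = 3.77910.
⟨E⟩ = 117.061 meV, ⟨E²⟩ = 18747.9 meV².
C_V/k_B = (⟨E²⟩ − ⟨E⟩²)/(kT)² = (18747.9 − 13703.3)/9006.01 = 0.5601.

0.5601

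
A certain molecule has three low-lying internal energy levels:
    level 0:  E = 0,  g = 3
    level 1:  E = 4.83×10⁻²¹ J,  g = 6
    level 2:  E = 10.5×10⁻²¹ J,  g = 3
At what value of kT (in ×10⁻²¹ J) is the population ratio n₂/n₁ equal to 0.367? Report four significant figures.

n₂/n₁ = (g₂/g₁) exp[−(E₂−E₁)/kT] = 0.367.
⇒ (E₂−E₁)/kT = ln((3/6)/0.367) = ln(1.36240) = 0.309248.
kT = 5.67 ×10⁻²¹ J / 0.309248 = 18.33 ×10⁻²¹ J.

18.33 ×10⁻²¹ J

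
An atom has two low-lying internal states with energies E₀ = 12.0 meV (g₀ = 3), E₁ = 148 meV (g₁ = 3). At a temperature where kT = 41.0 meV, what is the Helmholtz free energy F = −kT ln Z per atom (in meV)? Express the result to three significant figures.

Eᵢ/kT = 0.29268, 3.6098.
Z = Σ gᵢe^(−Eᵢ/kT) = 3·e^(−0.29268) + 3·e^(−3.6098) = 2.2388 + 0.081172 = 2.3200.
F = −kT ln Z = −41.0 × ln(2.3200) = −41.0 × 0.84157 = -34.5 meV.

-34.5 meV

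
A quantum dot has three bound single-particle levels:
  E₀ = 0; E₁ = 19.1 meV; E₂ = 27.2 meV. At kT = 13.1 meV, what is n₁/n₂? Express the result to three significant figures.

1.86

n₁/n₂ = exp[−(E₁−E₂)/kT] = exp(−(-8.1 meV)/(13.1 meV)) = exp(0.61832) = 1.86.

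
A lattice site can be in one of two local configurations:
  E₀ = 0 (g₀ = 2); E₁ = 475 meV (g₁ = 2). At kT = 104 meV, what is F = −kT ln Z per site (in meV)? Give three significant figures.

-73.2 meV

Eᵢ/kT = 0, 4.5673.
Z = Σ gᵢe^(−Eᵢ/kT) = 2·e^(−0) + 2·e^(−4.5673) = 2.0000 + 0.020772 = 2.0208.
F = −kT ln Z = −104 × ln(2.0208) = −104 × 0.70349 = -73.2 meV.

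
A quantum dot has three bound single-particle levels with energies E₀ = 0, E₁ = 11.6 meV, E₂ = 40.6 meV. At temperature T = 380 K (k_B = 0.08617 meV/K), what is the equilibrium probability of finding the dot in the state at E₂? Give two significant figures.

k_BT = 0.08617 × 380 K = 32.74 meV.
Eᵢ/kT = 0, 0.3543, 1.240.
Z = Σ e^(−Eᵢ/kT) = e^(−0) + e^(−0.3543) + e^(−1.240) = 1.000 + 0.7017 + 0.2894 = 1.991.
P₂ = e^(−E₂/kT) / Z = 0.2894/1.991 = 0.15.

0.15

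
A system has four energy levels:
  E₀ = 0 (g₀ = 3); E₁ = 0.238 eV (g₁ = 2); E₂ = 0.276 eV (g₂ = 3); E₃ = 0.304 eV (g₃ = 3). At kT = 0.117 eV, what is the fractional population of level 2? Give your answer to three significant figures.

Eᵢ/kT = 0, 2.0342, 2.3590, 2.5983.
Z = Σ gᵢe^(−Eᵢ/kT) = 3·e^(−0) + 2·e^(−2.0342) + 3·e^(−2.3590) + 3·e^(−2.5983) = 3.0000 + 0.26157 + 0.28354 + 0.22320 = 3.7683.
P₂ = g₂ e^(−E₂/kT) / Z = 0.28354/3.7683 = 0.0752.

0.0752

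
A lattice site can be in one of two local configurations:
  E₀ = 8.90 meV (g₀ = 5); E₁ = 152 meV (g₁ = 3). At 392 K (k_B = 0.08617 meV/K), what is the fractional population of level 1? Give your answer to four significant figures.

k_BT = 0.08617 × 392 K = 33.7786 meV.
Eᵢ/kT = 0.263480, 4.49989.
Z = Σ gᵢe^(−Eᵢ/kT) = 5·e^(−0.263480) + 3·e^(−4.49989) = 3.84186 + 0.0333307 = 3.87519.
P₁ = g₁ e^(−E₁/kT) / Z = 0.0333307/3.87519 = 0.008601.

0.008601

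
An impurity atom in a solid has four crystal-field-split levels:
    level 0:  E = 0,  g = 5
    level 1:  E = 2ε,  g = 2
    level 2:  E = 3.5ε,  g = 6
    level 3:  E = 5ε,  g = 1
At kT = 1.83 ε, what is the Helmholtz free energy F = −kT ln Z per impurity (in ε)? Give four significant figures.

Eᵢ/kT = 0, 1.09290, 1.91257, 2.73224.
Z = Σ gᵢe^(−Eᵢ/kT) = 5·e^(−0) + 2·e^(−1.09290) + 6·e^(−1.91257) + 1·e^(−2.73224) = 5.00000 + 0.670486 + 0.886202 + 0.0650734 = 6.62176.
F = −kT ln Z = −1.83 × ln(6.62176) = −1.83 × 1.89036 = -3.459 ε.

-3.459 ε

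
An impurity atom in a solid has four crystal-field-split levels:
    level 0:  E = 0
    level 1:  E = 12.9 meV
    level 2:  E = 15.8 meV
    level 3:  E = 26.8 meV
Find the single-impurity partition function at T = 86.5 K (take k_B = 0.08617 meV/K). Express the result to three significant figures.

Z = 1.32

k_BT = 0.08617 × 86.5 K = 7.4537 meV.
Eᵢ/kT = 0, 1.7307, 2.1198, 3.5955.
Z = Σ e^(−Eᵢ/kT) = e^(−0) + e^(−1.7307) + e^(−2.1198) + e^(−3.5955) = 1.0000 + 0.17716 + 0.12006 + 0.027447 = 1.3247.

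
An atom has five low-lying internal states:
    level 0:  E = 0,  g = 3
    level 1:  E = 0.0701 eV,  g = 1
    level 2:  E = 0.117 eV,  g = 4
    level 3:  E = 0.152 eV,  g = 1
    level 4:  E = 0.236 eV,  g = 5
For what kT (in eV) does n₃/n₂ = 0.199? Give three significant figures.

0.153 eV

n₃/n₂ = (g₃/g₂) exp[−(E₃−E₂)/kT] = 0.199.
⇒ (E₃−E₂)/kT = ln((1/4)/0.199) = ln(1.2563) = 0.22817.
kT = 0.035 eV / 0.22817 = 0.153 eV.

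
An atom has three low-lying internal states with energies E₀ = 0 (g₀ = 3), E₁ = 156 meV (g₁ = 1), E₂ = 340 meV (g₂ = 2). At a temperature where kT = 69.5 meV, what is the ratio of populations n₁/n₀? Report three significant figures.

n₁/n₀ = (g₁/g₀) exp[−(E₁−E₀)/kT] = (1/3) × exp(−(156 meV)/(69.5 meV)) = (1/3) × exp(-2.2446) = 0.0353.

0.0353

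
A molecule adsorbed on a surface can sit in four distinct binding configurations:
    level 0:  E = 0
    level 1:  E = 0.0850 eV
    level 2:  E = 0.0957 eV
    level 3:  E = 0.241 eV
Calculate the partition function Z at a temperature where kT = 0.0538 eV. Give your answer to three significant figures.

Eᵢ/kT = 0, 1.5799, 1.7788, 4.4796.
Z = Σ e^(−Eᵢ/kT) = e^(−0) + e^(−1.5799) + e^(−1.7788) + e^(−4.4796) = 1.0000 + 0.20600 + 0.16884 + 0.011338 = 1.3862.

Z = 1.39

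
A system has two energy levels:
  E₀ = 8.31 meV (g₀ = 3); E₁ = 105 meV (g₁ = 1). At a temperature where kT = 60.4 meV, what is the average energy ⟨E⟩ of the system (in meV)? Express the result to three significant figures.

Eᵢ/kT = 0.13758, 1.7384.
Z = Σ gᵢe^(−Eᵢ/kT) = 3·e^(−0.13758) + 1·e^(−1.7384) = 2.6144 + 0.17580 = 2.7902.
⟨E⟩ = Σ Eᵢ gᵢe^(−Eᵢ/kT) / Z = (8.31·2.6144 + 105·0.17580) / 2.7902 = 14.4 meV.

14.4 meV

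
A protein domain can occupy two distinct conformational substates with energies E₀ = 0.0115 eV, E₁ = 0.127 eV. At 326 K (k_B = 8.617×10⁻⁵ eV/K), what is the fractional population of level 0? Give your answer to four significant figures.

k_BT = 8.617×10⁻⁵ × 326 K = 0.0280914 eV.
Eᵢ/kT = 0.409378, 4.52096.
Z = Σ e^(−Eᵢ/kT) = e^(−0.409378) + e^(−4.52096) = 0.664063 + 0.0108786 = 0.674942.
P₀ = e^(−E₀/kT) / Z = 0.664063/0.674942 = 0.9839.

0.9839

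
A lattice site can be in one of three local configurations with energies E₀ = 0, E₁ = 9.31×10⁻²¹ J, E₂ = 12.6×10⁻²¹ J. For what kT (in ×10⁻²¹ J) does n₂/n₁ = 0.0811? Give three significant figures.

1.31 ×10⁻²¹ J

n₂/n₁ = exp[−(E₂−E₁)/kT] = 0.0811.
⇒ (E₂−E₁)/kT = ln(1/0.0811) = ln(12.330) = 2.5120.
kT = 3.29 ×10⁻²¹ J / 2.5120 = 1.31 ×10⁻²¹ J.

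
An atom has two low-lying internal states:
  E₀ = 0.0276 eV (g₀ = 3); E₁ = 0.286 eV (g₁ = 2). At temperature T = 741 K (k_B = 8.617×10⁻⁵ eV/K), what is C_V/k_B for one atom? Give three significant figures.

0.186

k_BT = 8.617×10⁻⁵ × 741 K = 0.063852 eV.
Eᵢ/kT = 0.43225, 4.4791.
Z = Σ gᵢe^(−Eᵢ/kT) = 3·e^(−0.43225) + 2·e^(−4.4791) = 1.9471 + 0.022687 = 1.9698.
⟨E⟩ = 0.030576 eV, ⟨E²⟩ = 0.0016951 eV².
C_V/k_B = (⟨E²⟩ − ⟨E⟩²)/(kT)² = (0.0016951 − 0.00093489)/0.0040771 = 0.186.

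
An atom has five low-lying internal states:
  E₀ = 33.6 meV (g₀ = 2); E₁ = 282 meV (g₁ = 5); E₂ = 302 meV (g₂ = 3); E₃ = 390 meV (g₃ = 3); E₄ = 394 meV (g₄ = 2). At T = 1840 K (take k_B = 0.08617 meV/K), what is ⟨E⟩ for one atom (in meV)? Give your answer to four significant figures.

k_BT = 0.08617 × 1840 K = 158.553 meV.
Eᵢ/kT = 0.211917, 1.77859, 1.90473, 2.45975, 2.48497.
Z = Σ gᵢe^(−Eᵢ/kT) = 2·e^(−0.211917) + 5·e^(−1.77859) + 3·e^(−1.90473) + 3·e^(−2.45975) + 2·e^(−2.48497) = 1.61806 + 0.844380 + 0.446588 + 0.256369 + 0.166656 = 3.33205.
⟨E⟩ = Σ Eᵢ gᵢe^(−Eᵢ/kT) / Z = (33.6·1.61806 + 282·0.844380 + 302·0.446588 + 390·0.256369 + 394·0.166656) / 3.33205 = 178.0 meV.

178.0 meV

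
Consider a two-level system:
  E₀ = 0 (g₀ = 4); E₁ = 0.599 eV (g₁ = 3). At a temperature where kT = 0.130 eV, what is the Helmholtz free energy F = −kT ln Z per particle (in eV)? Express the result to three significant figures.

Eᵢ/kT = 0, 4.6077.
Z = Σ gᵢe^(−Eᵢ/kT) = 4·e^(−0) + 3·e^(−4.6077) = 4.0000 + 0.029924 = 4.0299.
F = −kT ln Z = −0.130 × ln(4.0299) = −0.130 × 1.3937 = -0.181 eV.

-0.181 eV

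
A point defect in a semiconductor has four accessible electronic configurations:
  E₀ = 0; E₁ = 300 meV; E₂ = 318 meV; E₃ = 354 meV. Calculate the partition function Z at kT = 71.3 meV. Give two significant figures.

Eᵢ/kT = 0, 4.208, 4.460, 4.965.
Z = Σ e^(−Eᵢ/kT) = e^(−0) + e^(−4.208) + e^(−4.460) + e^(−4.965) = 1.000 + 0.01488 + 0.01156 + 0.006978 = 1.033.

Z = 1.0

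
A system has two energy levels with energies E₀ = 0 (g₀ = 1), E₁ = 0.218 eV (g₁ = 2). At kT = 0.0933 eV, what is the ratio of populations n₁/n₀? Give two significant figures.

n₁/n₀ = (g₁/g₀) exp[−(E₁−E₀)/kT] = (2/1) × exp(−(0.218 eV)/(0.0933 eV)) = (2/1) × exp(-2.337) = 0.19.

0.19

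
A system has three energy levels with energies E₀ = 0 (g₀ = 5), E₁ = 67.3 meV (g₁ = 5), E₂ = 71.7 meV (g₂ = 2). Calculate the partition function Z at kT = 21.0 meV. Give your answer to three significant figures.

Z = 5.27

Eᵢ/kT = 0, 3.2048, 3.4143.
Z = Σ gᵢe^(−Eᵢ/kT) = 5·e^(−0) + 5·e^(−3.2048) + 2·e^(−3.4143) = 5.0000 + 0.20284 + 0.065799 = 5.2686.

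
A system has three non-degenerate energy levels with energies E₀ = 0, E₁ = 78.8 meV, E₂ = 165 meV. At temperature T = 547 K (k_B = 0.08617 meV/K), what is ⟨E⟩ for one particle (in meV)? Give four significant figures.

16.24 meV

k_BT = 0.08617 × 547 K = 47.1350 meV.
Eᵢ/kT = 0, 1.67179, 3.50058.
Z = Σ e^(−Eᵢ/kT) = e^(−0) + e^(−1.67179) + e^(−3.50058) = 1.00000 + 0.187910 + 0.0301799 = 1.21809.
⟨E⟩ = Σ Eᵢ e^(−Eᵢ/kT) / Z = (0·1.00000 + 78.8·0.187910 + 165·0.0301799) / 1.21809 = 16.24 meV.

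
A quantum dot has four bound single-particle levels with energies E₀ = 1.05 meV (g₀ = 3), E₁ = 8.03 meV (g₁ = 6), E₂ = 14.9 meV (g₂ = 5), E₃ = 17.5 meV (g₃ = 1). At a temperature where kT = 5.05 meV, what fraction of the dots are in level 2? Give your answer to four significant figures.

Eᵢ/kT = 0.207921, 1.59010, 2.95050, 3.46535.
Z = Σ gᵢe^(−Eᵢ/kT) = 3·e^(−0.207921) + 6·e^(−1.59010) + 5·e^(−2.95050) + 1·e^(−3.46535) = 2.43681 + 1.22343 + 0.261568 + 0.0312621 = 3.95307.
P₂ = g₂ e^(−E₂/kT) / Z = 0.261568/3.95307 = 0.06617.

0.06617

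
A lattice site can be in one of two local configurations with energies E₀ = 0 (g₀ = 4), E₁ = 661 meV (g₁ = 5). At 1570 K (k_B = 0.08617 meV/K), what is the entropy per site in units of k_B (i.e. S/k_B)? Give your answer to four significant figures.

1.441

k_BT = 0.08617 × 1570 K = 135.287 meV.
Eᵢ/kT = 0, 4.88591.
Z = Σ gᵢe^(−Eᵢ/kT) = 4·e^(−0) + 5·e^(−4.88591) = 4.00000 + 0.0377612 = 4.03776.
⟨E⟩ = Σ EᵢPᵢ = 6.18168 meV.
S/k_B = ln Z + ⟨E⟩/kT = ln(4.03776) + 6.18168/135.287 = 1.39569 + 0.0456931 = 1.441.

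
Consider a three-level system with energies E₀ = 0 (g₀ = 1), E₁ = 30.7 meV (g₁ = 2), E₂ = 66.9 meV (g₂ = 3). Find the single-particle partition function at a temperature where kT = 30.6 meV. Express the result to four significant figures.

Z = 2.070

Eᵢ/kT = 0, 1.00327, 2.18627.
Z = Σ gᵢe^(−Eᵢ/kT) = 1·e^(−0) + 2·e^(−1.00327) + 3·e^(−2.18627) = 1.00000 + 0.733357 + 0.337005 = 2.07036.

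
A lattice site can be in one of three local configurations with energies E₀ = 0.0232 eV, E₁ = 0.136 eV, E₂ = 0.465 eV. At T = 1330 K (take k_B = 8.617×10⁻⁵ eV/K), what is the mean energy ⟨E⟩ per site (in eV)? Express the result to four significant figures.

0.06013 eV

k_BT = 8.617×10⁻⁵ × 1330 K = 0.114606 eV.
Eᵢ/kT = 0.202433, 1.18667, 4.05738.
Z = Σ e^(−Eᵢ/kT) = e^(−0.202433) + e^(−1.18667) + e^(−4.05738) = 0.816741 + 0.305236 + 0.0172943 = 1.13927.
⟨E⟩ = Σ Eᵢ e^(−Eᵢ/kT) / Z = (0.0232·0.816741 + 0.136·0.305236 + 0.465·0.0172943) / 1.13927 = 0.06013 eV.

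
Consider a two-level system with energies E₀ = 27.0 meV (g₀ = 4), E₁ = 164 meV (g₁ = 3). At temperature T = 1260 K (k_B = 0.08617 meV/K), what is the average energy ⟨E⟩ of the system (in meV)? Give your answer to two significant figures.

k_BT = 0.08617 × 1260 K = 108.6 meV.
Eᵢ/kT = 0.2486, 1.510.
Z = Σ gᵢe^(−Eᵢ/kT) = 4·e^(−0.2486) + 3·e^(−1.510) = 3.120 + 0.6627 = 3.783.
⟨E⟩ = Σ Eᵢ gᵢe^(−Eᵢ/kT) / Z = (27.0·3.120 + 164·0.6627) / 3.783 = 51 meV.

51 meV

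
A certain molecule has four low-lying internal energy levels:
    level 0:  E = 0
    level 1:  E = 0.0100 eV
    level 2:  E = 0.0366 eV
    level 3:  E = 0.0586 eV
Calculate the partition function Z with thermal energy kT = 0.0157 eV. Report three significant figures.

Z = 1.65

Eᵢ/kT = 0, 0.63694, 2.3312, 3.7325.
Z = Σ e^(−Eᵢ/kT) = e^(−0) + e^(−0.63694) + e^(−2.3312) + e^(−3.7325) = 1.0000 + 0.52891 + 0.097179 + 0.023933 = 1.6500.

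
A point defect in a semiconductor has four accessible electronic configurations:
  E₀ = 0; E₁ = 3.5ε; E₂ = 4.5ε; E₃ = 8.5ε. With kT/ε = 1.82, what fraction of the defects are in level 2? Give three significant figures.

Eᵢ/kT = 0, 1.9231, 2.4725, 4.6703.
Z = Σ e^(−Eᵢ/kT) = e^(−0) + e^(−1.9231) + e^(−2.4725) + e^(−4.6703) = 1.0000 + 0.14615 + 0.084374 + 0.0093695 = 1.2399.
P₂ = e^(−E₂/kT) / Z = 0.084374/1.2399 = 0.0680.

0.0680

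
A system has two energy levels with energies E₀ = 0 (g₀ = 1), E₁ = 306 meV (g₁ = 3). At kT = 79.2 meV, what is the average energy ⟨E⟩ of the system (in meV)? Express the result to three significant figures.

Eᵢ/kT = 0, 3.8636.
Z = Σ gᵢe^(−Eᵢ/kT) = 1·e^(−0) + 3·e^(−3.8636) = 1.0000 + 0.062977 = 1.0630.
⟨E⟩ = Σ Eᵢ gᵢe^(−Eᵢ/kT) / Z = (0·1.0000 + 306·0.062977) / 1.0630 = 18.1 meV.

18.1 meV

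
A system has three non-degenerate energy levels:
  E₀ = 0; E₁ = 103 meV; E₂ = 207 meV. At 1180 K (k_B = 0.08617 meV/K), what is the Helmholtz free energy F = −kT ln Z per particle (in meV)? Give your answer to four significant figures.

k_BT = 0.08617 × 1180 K = 101.681 meV.
Eᵢ/kT = 0, 1.01297, 2.03578.
Z = Σ e^(−Eᵢ/kT) = e^(−0) + e^(−1.01297) + e^(−2.03578) = 1.00000 + 0.363139 + 0.130579 = 1.49372.
F = −kT ln Z = −101.681 × ln(1.49372) = −101.681 × 0.401270 = -40.80 meV.

-40.80 meV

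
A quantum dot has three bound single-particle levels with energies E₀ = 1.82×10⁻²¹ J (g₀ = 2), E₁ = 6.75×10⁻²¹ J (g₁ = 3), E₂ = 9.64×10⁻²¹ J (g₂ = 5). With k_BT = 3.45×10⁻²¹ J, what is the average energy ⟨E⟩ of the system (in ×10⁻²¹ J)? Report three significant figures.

4.17 ×10⁻²¹ J

Eᵢ/kT = 0.52754, 1.9565, 2.7942.
Z = Σ gᵢe^(−Eᵢ/kT) = 2·e^(−0.52754) + 3·e^(−1.9565) + 5·e^(−2.7942) = 1.1801 + 0.42406 + 0.30582 = 1.9100.
⟨E⟩ = Σ Eᵢ gᵢe^(−Eᵢ/kT) / Z = (1.82·1.1801 + 6.75·0.42406 + 9.64·0.30582) / 1.9100 = 4.17 ×10⁻²¹ J.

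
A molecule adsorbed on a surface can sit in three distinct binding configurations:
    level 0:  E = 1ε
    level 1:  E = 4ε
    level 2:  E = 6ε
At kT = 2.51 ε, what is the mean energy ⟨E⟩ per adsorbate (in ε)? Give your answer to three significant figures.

Eᵢ/kT = 0.39841, 1.5936, 2.3904.
Z = Σ e^(−Eᵢ/kT) = e^(−0.39841) + e^(−1.5936) + e^(−2.3904) = 0.67139 + 0.20319 + 0.091593 = 0.96617.
⟨E⟩ = Σ Eᵢ e^(−Eᵢ/kT) / Z = (1·0.67139 + 4·0.20319 + 6·0.091593) / 0.96617 = 2.10 ε.

2.10 ε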